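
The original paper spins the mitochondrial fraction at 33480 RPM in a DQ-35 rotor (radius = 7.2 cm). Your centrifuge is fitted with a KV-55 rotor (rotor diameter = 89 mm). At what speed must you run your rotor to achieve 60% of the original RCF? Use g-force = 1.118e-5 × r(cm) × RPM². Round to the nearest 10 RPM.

≈ 32990 RPM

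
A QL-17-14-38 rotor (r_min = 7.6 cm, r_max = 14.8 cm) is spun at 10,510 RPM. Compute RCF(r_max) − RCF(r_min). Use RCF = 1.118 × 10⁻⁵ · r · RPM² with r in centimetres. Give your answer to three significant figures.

RCF_max = 1.118 × 10⁻⁵ × 14.8 × (10510)² = 1.118 × 10⁻⁵ × 14.8 × 110,460,100 ≈ 18,277.2 × g
RCF_min = 1.118 × 10⁻⁵ × 7.6 × (10510)² = 1.118 × 10⁻⁵ × 7.6 × 110,460,100 ≈ 9,385.6 × g
ΔRCF = 18,277.2 − 9,385.6 = 8,891.6

≈ 8890 ×g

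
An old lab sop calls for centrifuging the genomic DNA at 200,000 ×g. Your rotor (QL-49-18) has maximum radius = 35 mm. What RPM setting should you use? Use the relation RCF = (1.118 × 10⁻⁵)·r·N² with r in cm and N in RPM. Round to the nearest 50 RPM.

71500 RPM

r = 35 mm = 3.5 cm
200,000 = 1.118 × 10⁻⁵ × 3.5 × N²
N² = 200,000 / (3.913 × 10⁻⁵) = 5,111,167,902
N ≈ √5,111,167,902 ≈ 71,492.4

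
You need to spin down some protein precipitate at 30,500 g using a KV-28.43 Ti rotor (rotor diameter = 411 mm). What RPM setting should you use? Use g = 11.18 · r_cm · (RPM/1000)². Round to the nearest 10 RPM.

11520 RPM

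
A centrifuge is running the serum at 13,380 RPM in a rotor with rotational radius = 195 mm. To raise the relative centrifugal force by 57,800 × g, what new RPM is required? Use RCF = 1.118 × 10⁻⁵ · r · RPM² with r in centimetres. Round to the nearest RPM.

N₂ ≈ 21075 RPM

r = 195 mm = 19.5 cm
Current RCF = 1.118 × 10⁻⁵ × 19.5 × (13380)² = 1.118 × 10⁻⁵ × 19.5 × 179,024,400 ≈ 39,029.1 × g
Target RCF = 39,029.1 + 57,800 = 96,829.1 × g
N² = 96,829.1 / (21.801 × 10⁻⁵) = 444,149,810
N ≈ √444,149,810 ≈ 21,074.9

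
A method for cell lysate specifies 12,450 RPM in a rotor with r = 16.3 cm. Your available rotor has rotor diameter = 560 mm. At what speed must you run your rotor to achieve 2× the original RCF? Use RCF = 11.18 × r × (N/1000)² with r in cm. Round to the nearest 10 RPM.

RCF = 11.18 × r × (N/1000)²
RCF_original = 11.18 × 16.3 × (12.45)² = 11.18 × 16.3 × 155.0025 ≈ 28,246.7 × g
Target RCF = 2 × 28,246.7 ≈ 56,493.4 × g
Your rotor: r = 560 mm / 2 = 280 mm = 28 cm
56,493.4 = 11.18 × 28 × (N/1000)²
(N/1000)² = 56,493.4 / 313.04 = 180.467
N = 1000 × √180.467 ≈ 13,433.8

13430 RPM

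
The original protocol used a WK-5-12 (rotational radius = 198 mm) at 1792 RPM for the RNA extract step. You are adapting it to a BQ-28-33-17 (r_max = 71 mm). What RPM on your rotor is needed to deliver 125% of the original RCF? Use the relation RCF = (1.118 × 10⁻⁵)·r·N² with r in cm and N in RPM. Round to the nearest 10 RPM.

Original rotor: r = 198 mm = 19.8 cm
RCF = 1.118 × 10⁻⁵ × r × N²
RCF_original = 1.118 × 10⁻⁵ × 19.8 × (1792)² = 1.118 × 10⁻⁵ × 19.8 × 3,211,264 ≈ 710.9 × g
Target RCF = 1.25 × 710.9 ≈ 888.6 × g
Your rotor: r = 71 mm = 7.1 cm
888.6 = 1.118 × 10⁻⁵ × 7.1 × N²
N² = 888.6 / (7.9378 × 10⁻⁵) = 11,194,538
N ≈ √11,194,538 ≈ 3,345.8

≈ 3350 RPM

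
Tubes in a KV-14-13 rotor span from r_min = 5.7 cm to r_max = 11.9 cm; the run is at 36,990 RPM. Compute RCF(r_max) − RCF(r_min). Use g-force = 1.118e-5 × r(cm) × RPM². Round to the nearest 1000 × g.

RCF_max = 1.118 × 10⁻⁵ × 11.9 × (36990)² = 1.118 × 10⁻⁵ × 11.9 × 1,368,260,100 ≈ 182,036.1 × g
RCF_min = 1.118 × 10⁻⁵ × 5.7 × (36990)² = 1.118 × 10⁻⁵ × 5.7 × 1,368,260,100 ≈ 87,193.7 × g
ΔRCF = 182,036.1 − 87,193.7 = 94,842.4

≈ 95000 x g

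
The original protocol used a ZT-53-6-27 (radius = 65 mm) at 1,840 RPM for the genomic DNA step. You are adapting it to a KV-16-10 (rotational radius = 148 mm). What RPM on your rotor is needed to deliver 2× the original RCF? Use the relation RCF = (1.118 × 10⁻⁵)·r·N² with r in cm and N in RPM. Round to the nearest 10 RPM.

Original rotor: r = 65 mm = 6.5 cm
RCF = 1.118 × 10⁻⁵ × r × N²
RCF_original = 1.118 × 10⁻⁵ × 6.5 × (1840)² = 1.118 × 10⁻⁵ × 6.5 × 3,385,600 ≈ 246 × g
Target RCF = 2 × 246 ≈ 492 × g
Your rotor: r = 148 mm = 14.8 cm
492 = 1.118 × 10⁻⁵ × 14.8 × N²
N² = 492 / (16.5464 × 10⁻⁵) = 2,973,456
N ≈ √2,973,456 ≈ 1,724.4

1720 RPM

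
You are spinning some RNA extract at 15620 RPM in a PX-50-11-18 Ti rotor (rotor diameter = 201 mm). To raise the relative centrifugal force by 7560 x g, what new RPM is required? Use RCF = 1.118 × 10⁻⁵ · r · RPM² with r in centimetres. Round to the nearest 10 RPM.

≈ 17640 RPM

r = 201 mm / 2 = 100.5 mm = 10.05 cm
Current RCF = 1.118 × 10⁻⁵ × 10.05 × (15620)² = 1.118 × 10⁻⁵ × 10.05 × 243,984,400 ≈ 27,413.8 × g
Target RCF = 27,413.8 + 7,560 = 34,973.8 × g
N² = 34,973.8 / (11.2359 × 10⁻⁵) = 311,268,345
N ≈ √311,268,345 ≈ 17,642.8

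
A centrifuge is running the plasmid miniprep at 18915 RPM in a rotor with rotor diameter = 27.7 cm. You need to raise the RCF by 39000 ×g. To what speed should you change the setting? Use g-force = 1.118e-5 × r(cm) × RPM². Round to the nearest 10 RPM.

N₂ ≈ 24690 RPM

r = 27.7 / 2 = 13.85 cm
Current RCF = 1.118 × 10⁻⁵ × 13.85 × (18915)² = 1.118 × 10⁻⁵ × 13.85 × 357,777,225 ≈ 55,399.3 × g
Target RCF = 55,399.3 + 39,000 = 94,399.3 × g
N² = 94,399.3 / (15.4843 × 10⁻⁵) = 609,645,254
N ≈ √609,645,254 ≈ 24,691.0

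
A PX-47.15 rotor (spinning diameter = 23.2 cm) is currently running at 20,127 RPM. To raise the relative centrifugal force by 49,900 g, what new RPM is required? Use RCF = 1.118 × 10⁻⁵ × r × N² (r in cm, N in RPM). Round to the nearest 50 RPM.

28100 RPM

r = 23.2 / 2 = 11.6 cm
Current RCF = 1.118 × 10⁻⁵ × 11.6 × (20127)² = 1.118 × 10⁻⁵ × 11.6 × 405,096,129 ≈ 52,536.1 × g
Target RCF = 52,536.1 + 49,900 = 102,436.1 × g
N² = 102,436.1 / (12.9688 × 10⁻⁵) = 789,865,678
N ≈ √789,865,678 ≈ 28,104.5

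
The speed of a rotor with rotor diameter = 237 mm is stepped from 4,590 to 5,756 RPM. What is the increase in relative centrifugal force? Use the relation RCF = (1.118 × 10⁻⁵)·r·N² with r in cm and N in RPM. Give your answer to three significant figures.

1600 x g

r = 237 mm / 2 = 118.5 mm = 11.85 cm
RCF₁ = 1.118 × 10⁻⁵ × 11.85 × (4590)² = 1.118 × 10⁻⁵ × 11.85 × 21,068,100 ≈ 2,791.2 × g
RCF₂ = 1.118 × 10⁻⁵ × 11.85 × (5756)² = 1.118 × 10⁻⁵ × 11.85 × 33,131,536 ≈ 4,389.4 × g
Increase = 4,389.4 − 2,791.2 = 1,598.2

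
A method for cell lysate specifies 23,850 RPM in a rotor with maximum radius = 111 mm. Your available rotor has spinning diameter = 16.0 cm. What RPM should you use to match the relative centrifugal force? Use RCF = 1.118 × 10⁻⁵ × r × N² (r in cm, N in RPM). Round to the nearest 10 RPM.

Original rotor: r = 111 mm = 11.1 cm
RCF_original = 1.118 × 10⁻⁵ × 11.1 × (23850)² = 1.118 × 10⁻⁵ × 11.1 × 568,822,500 ≈ 70,589.7 × g
Your rotor: r = 16.0 / 2 = 8 cm
70,589.7 = 1.118 × 10⁻⁵ × 8 × N²
N² = 70,589.7 / (8.944 × 10⁻⁵) = 789,240,832
N ≈ √789,240,832 ≈ 28,093.4

28090 RPM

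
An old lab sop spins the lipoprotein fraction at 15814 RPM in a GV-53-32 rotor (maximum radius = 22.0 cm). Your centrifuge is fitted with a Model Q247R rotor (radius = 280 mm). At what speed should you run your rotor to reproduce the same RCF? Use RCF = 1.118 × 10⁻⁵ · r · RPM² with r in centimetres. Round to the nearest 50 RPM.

RCF_original = 1.118 × 10⁻⁵ × 22 × (15814)² = 1.118 × 10⁻⁵ × 22 × 250,082,596 ≈ 61,510.3 × g
Your rotor: r = 280 mm = 28.0 cm
61,510.3 = 1.118 × 10⁻⁵ × 28 × N²
N² = 61,510.3 / (31.304 × 10⁻⁵) = 196,493,419
N ≈ √196,493,419 ≈ 14,017.6

14000 RPM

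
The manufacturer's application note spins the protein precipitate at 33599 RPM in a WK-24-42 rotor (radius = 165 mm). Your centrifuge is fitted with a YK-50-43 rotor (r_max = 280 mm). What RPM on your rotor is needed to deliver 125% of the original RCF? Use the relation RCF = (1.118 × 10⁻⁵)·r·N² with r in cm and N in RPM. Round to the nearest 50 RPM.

28850 RPM

Original rotor: r = 165 mm = 16.5 cm
RCF = 1.118 × 10⁻⁵ × r × N²
RCF_original = 1.118 × 10⁻⁵ × 16.5 × (33599)² = 1.118 × 10⁻⁵ × 16.5 × 1,128,892,801 ≈ 208,246.9 × g
Target RCF = 1.25 × 208,246.9 ≈ 260,308.6 × g
Your rotor: r = 280 mm = 28.0 cm
260,308.6 = 1.118 × 10⁻⁵ × 28 × N²
N² = 260,308.6 / (31.304 × 10⁻⁵) = 831,550,601
N ≈ √831,550,601 ≈ 28,836.6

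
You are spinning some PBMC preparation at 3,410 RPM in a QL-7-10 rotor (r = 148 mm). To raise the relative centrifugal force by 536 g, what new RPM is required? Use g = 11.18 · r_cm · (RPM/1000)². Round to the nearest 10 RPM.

r = 148 mm = 14.8 cm
Current RCF = 11.18 × 14.8 × (3.41)² = 11.18 × 14.8 × 11.6281 ≈ 1,924 × g
Target RCF = 1,924 + 536 = 2,460 × g
(N/1000)² = 2,460 / 165.464 = 14.86728
N = 1000 × √14.86728 ≈ 3,855.8

3860 RPM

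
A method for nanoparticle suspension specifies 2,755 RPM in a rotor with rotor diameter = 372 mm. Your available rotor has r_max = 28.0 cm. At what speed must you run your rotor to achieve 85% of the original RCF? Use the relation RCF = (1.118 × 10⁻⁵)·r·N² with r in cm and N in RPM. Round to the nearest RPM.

Original rotor: r = 372 mm / 2 = 186 mm = 18.6 cm
RCF_original = 1.118 × 10⁻⁵ × 18.6 × (2755)² = 1.118 × 10⁻⁵ × 18.6 × 7,590,025 ≈ 1,578.3 × g
Target RCF = 0.85 × 1,578.3 ≈ 1,341.6 × g
1,341.6 = 1.118 × 10⁻⁵ × 28 × N²
N² = 1,341.6 / (31.304 × 10⁻⁵) = 4,285,714
N ≈ √4,285,714 ≈ 2,070.2

≈ 2070 RPM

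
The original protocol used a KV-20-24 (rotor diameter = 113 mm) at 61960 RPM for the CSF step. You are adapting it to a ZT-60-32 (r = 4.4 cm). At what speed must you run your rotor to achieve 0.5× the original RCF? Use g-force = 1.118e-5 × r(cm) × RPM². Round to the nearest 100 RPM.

≈ 49600 RPM

Original rotor: r = 113 mm / 2 = 56.5 mm = 5.65 cm
RCF = 1.118 × 10⁻⁵ × r × N²
RCF_original = 1.118 × 10⁻⁵ × 5.65 × (61960)² = 1.118 × 10⁻⁵ × 5.65 × 3,839,041,600 ≈ 242,500.7 × g
Target RCF = 0.5 × 242,500.7 ≈ 121,250.4 × g
121,250.4 = 1.118 × 10⁻⁵ × 4.4 × N²
N² = 121,250.4 / (4.9192 × 10⁻⁵) = 2,464,839,811
N ≈ √2,464,839,811 ≈ 49,647.2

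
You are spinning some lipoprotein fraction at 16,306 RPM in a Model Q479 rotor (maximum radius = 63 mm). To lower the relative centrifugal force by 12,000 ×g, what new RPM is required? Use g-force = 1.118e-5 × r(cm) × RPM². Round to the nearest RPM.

r = 63 mm = 6.3 cm
Current RCF = 1.118 × 10⁻⁵ × 6.3 × (16306)² = 1.118 × 10⁻⁵ × 6.3 × 265,885,636 ≈ 18,727.4 × g
Target RCF = 18,727.4 − 12,000 = 6,727.4 × g
N² = 6,727.4 / (7.0434 × 10⁻⁵) = 95,513,530
N ≈ √95,513,530 ≈ 9,773.1

≈ 9773 RPM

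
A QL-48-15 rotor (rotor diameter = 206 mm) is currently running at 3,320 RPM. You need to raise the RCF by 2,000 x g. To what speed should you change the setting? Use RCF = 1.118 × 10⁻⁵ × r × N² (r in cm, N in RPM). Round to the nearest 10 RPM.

r = 206 mm / 2 = 103 mm = 10.3 cm
Current RCF = 1.118 × 10⁻⁵ × 10.3 × (3320)² = 1.118 × 10⁻⁵ × 10.3 × 11,022,400 ≈ 1,269.3 × g
Target RCF = 1,269.3 + 2,000 = 3,269.3 × g
N² = 3,269.3 / (11.5154 × 10⁻⁵) = 28,390,677
N ≈ √28,390,677 ≈ 5,328.3

5330 RPM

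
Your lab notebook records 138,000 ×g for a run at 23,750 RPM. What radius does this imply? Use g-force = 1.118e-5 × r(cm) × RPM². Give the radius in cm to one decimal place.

r ≈ 21.9 cm

RCF = 1.118 × 10⁻⁵ × r × N²
138000 = 1.118 × 10⁻⁵ × r × (23750)²
r = 138000 / (1.118 × 10⁻⁵ × 564,062,500) = 138000 / 6306.219 ≈ 21.883 cm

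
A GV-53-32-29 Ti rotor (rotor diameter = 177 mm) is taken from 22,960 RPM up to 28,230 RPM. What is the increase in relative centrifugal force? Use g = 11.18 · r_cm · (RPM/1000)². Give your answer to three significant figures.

26700 × g

r = 177 mm / 2 = 88.5 mm = 8.85 cm
RCF₁ = 11.18 × 8.85 × (22.96)² = 11.18 × 8.85 × 527.1616 ≈ 52,159 × g
RCF₂ = 11.18 × 8.85 × (28.23)² = 11.18 × 8.85 × 796.9329 ≈ 78,850.9 × g
Increase = 78,850.9 − 52,159 = 26,691.9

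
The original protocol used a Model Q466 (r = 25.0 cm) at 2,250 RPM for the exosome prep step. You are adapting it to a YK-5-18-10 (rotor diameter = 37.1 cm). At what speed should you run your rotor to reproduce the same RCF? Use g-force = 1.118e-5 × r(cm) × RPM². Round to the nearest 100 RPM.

2600 RPM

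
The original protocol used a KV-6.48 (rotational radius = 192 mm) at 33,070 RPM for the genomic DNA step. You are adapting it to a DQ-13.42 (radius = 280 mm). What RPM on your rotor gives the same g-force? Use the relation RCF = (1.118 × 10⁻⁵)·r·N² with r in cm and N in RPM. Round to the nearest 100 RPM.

Original rotor: r = 192 mm = 19.2 cm
RCF_original = 1.118 × 10⁻⁵ × 19.2 × (33070)² = 1.118 × 10⁻⁵ × 19.2 × 1,093,624,900 ≈ 234,753.1 × g
Your rotor: r = 280 mm = 28.0 cm
234,753.1 = 1.118 × 10⁻⁵ × 28 × N²
N² = 234,753.1 / (31.304 × 10⁻⁵) = 749,914,068
N ≈ √749,914,068 ≈ 27,384.6

27400 RPM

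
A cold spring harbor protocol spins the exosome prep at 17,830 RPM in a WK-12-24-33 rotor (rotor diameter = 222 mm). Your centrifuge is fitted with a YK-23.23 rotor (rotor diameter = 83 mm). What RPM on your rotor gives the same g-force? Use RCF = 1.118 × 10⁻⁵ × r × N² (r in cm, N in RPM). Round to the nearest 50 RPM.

29150 RPM

Original rotor: r = 222 mm / 2 = 111 mm = 11.1 cm
RCF_original = 1.118 × 10⁻⁵ × 11.1 × (17830)² = 1.118 × 10⁻⁵ × 11.1 × 317,908,900 ≈ 39,451.9 × g
Your rotor: r = 83 mm / 2 = 41.5 mm = 4.15 cm
39,451.9 = 1.118 × 10⁻⁵ × 4.15 × N²
N² = 39,451.9 / (4.6397 × 10⁻⁵) = 850,311,443
N ≈ √850,311,443 ≈ 29,160.1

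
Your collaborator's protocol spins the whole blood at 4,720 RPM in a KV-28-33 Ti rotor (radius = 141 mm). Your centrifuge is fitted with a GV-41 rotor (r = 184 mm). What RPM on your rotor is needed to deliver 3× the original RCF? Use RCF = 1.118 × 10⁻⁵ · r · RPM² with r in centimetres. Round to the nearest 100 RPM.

Original rotor: r = 141 mm = 14.1 cm
RCF_original = 1.118 × 10⁻⁵ × 14.1 × (4720)² = 1.118 × 10⁻⁵ × 14.1 × 22,278,400 ≈ 3,511.9 × g
Target RCF = 3 × 3,511.9 ≈ 10,535.7 × g
Your rotor: r = 184 mm = 18.4 cm
10,535.7 = 1.118 × 10⁻⁵ × 18.4 × N²
N² = 10,535.7 / (20.5712 × 10⁻⁵) = 51,215,777
N ≈ √51,215,777 ≈ 7,156.5

≈ 7200 RPM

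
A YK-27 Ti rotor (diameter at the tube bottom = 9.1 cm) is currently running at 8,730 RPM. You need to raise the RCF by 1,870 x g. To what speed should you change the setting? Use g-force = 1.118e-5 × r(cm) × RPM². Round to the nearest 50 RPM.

10650 RPM

r = 9.1 / 2 = 4.55 cm
Current RCF = 1.118 × 10⁻⁵ × 4.55 × (8730)² = 1.118 × 10⁻⁵ × 4.55 × 76,212,900 ≈ 3,876.9 × g
Target RCF = 3,876.9 + 1,870 = 5,746.9 × g
N² = 5,746.9 / (5.0869 × 10⁻⁵) = 112,974,503
N ≈ √112,974,503 ≈ 10,628.9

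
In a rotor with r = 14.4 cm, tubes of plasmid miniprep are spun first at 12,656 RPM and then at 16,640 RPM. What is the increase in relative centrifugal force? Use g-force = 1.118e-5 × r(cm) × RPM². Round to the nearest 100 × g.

RCF₁ = 1.118 × 10⁻⁵ × 14.4 × (12656)² = 1.118 × 10⁻⁵ × 14.4 × 160,174,336 ≈ 25,786.8 × g
RCF₂ = 1.118 × 10⁻⁵ × 14.4 × (16640)² = 1.118 × 10⁻⁵ × 14.4 × 276,889,600 ≈ 44,577 × g
Increase = 44,577 − 25,786.8 = 18,790.2

18800 ×g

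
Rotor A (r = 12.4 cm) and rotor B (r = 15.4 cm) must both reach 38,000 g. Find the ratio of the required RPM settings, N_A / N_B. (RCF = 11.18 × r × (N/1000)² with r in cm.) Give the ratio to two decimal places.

1.11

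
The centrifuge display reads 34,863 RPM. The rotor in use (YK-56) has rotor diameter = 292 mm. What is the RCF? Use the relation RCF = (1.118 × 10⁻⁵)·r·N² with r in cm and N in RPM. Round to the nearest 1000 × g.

RCF ≈ 198000 × g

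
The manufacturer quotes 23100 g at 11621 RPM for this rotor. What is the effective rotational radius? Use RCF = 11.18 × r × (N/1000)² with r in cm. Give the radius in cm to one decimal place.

≈ 15.3 cm

RCF = 11.18 × r × (N/1000)²
23100 = 11.18 × r × (11.621)²
r = 23100 / (11.18 × 135.047641) = 23100 / 1509.833 ≈ 15.300 cm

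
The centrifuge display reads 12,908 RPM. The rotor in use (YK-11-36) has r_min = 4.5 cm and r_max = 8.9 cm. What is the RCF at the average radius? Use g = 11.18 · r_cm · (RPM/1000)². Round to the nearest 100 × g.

RCF ≈ 12500 x g

r_avg = (4.5 + 8.9) / 2 = 6.7 cm
RCF = 11.18 × 6.7 × (12.908)² = 11.18 × 6.7 × 166.616464 ≈ 12,480.6 × g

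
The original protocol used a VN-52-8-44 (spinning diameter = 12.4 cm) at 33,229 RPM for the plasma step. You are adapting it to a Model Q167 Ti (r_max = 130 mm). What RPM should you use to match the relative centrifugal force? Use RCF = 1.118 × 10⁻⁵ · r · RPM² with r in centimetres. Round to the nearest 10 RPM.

≈ 22950 RPM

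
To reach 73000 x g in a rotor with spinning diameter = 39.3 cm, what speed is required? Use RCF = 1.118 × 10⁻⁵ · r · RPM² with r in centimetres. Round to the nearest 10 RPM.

r = 39.3 / 2 = 19.65 cm
RCF = 1.118 × 10⁻⁵ × r × N²
73,000 = 1.118 × 10⁻⁵ × 19.65 × N²
N² = 73,000 / (21.9687 × 10⁻⁵) = 332,290,941
N ≈ √332,290,941 ≈ 18,228.8

18230 RPM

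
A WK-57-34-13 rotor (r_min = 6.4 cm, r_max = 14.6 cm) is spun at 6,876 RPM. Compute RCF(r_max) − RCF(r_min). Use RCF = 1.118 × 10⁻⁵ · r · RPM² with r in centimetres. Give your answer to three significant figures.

4330 x g

RCF_max = 1.118 × 10⁻⁵ × 14.6 × (6876)² = 1.118 × 10⁻⁵ × 14.6 × 47,279,376 ≈ 7,717.3 × g
RCF_min = 1.118 × 10⁻⁵ × 6.4 × (6876)² = 1.118 × 10⁻⁵ × 6.4 × 47,279,376 ≈ 3,382.9 × g
ΔRCF = 7,717.3 − 3,382.9 = 4,334.4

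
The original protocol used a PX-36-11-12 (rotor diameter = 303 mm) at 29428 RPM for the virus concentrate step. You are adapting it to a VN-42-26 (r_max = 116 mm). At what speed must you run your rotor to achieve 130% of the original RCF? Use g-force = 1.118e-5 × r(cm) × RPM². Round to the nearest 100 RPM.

≈ 38300 RPM

Original rotor: r = 303 mm / 2 = 151.5 mm = 15.15 cm
RCF = 1.118 × 10⁻⁵ × r × N²
RCF_original = 1.118 × 10⁻⁵ × 15.15 × (29428)² = 1.118 × 10⁻⁵ × 15.15 × 866,007,184 ≈ 146,681.7 × g
Target RCF = 1.3 × 146,681.7 ≈ 190,686.2 × g
Your rotor: r = 116 mm = 11.6 cm
190,686.2 = 1.118 × 10⁻⁵ × 11.6 × N²
N² = 190,686.2 / (12.9688 × 10⁻⁵) = 1,470,345,753
N ≈ √1,470,345,753 ≈ 38,345.1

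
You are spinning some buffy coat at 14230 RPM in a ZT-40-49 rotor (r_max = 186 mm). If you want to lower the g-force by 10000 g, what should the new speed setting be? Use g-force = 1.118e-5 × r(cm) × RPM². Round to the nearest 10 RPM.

N₂ ≈ 12430 RPM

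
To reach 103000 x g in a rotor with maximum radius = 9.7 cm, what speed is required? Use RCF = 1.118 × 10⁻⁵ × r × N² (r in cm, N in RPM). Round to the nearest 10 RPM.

≈ 30820 RPM

RCF = 1.118 × 10⁻⁵ × r × N²
103,000 = 1.118 × 10⁻⁵ × 9.7 × N²
N² = 103,000 / (10.8446 × 10⁻⁵) = 949,781,458
N ≈ √949,781,458 ≈ 30,818.5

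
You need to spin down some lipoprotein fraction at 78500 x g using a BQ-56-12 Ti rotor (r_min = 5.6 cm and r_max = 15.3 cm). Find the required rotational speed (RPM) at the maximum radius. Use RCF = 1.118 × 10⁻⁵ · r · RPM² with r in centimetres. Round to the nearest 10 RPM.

21420 RPM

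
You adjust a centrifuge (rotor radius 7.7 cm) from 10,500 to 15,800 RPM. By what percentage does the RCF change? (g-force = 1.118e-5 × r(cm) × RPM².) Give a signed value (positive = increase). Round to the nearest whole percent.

RCF ∝ N², so the ratio is (15800/10500)² = (1.504762)² = 2.2643.
Change = 2.2643 − 1 = +1.2643 → +126.4%.

+126%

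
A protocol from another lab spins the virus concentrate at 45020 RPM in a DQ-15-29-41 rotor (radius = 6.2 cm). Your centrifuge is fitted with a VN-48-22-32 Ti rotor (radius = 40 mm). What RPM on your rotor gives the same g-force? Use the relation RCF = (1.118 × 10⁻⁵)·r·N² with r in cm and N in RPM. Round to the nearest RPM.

RCF_original = 1.118 × 10⁻⁵ × 6.2 × (45020)² = 1.118 × 10⁻⁵ × 6.2 × 2,026,800,400 ≈ 140,489.7 × g
Your rotor: r = 40 mm = 4.0 cm
140,489.7 = 1.118 × 10⁻⁵ × 4 × N²
N² = 140,489.7 / (4.472 × 10⁻⁵) = 3,141,540,698
N ≈ √3,141,540,698 ≈ 56,049.4

56049 RPM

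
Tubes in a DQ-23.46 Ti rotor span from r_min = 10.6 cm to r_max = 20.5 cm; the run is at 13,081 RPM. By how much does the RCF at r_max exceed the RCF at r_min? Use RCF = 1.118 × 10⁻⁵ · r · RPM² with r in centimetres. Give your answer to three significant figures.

18900 ×g

ΔRCF = 1.118 × 10⁻⁵ × (r_max − r_min) × N² = 1.118 × 10⁻⁵ × 9.9 × 171,112,561 ≈ 18,939.1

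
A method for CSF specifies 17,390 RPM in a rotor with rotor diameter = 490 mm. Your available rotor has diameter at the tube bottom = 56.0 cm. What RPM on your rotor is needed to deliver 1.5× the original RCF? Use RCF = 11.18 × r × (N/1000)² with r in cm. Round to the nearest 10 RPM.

Original rotor: r = 490 mm / 2 = 245 mm = 24.5 cm
RCF = 11.18 × r × (N/1000)²
RCF_original = 11.18 × 24.5 × (17.39)² = 11.18 × 24.5 × 302.4121 ≈ 82,833.7 × g
Target RCF = 1.5 × 82,833.7 ≈ 124,250.5 × g
Your rotor: r = 56.0 / 2 = 28 cm
124,250.5 = 11.18 × 28 × (N/1000)²
(N/1000)² = 124,250.5 / 313.04 = 396.9157
N = 1000 × √396.9157 ≈ 19,922.7

≈ 19920 RPM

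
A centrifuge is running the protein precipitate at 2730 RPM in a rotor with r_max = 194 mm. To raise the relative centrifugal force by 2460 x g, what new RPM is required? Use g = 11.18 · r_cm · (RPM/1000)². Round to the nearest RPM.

≈ 4335 RPM

r = 194 mm = 19.4 cm
Current RCF = 11.18 × 19.4 × (2.73)² = 11.18 × 19.4 × 7.4529 ≈ 1,616.5 × g
Target RCF = 1,616.5 + 2,460 = 4,076.5 × g
(N/1000)² = 4,076.5 / 216.892 = 18.79507
N = 1000 × √18.79507 ≈ 4,335.3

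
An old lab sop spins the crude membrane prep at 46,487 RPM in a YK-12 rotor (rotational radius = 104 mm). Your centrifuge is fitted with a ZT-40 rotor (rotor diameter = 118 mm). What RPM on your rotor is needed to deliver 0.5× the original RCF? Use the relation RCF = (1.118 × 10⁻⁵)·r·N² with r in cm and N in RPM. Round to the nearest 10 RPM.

Original rotor: r = 104 mm = 10.4 cm
RCF_original = 1.118 × 10⁻⁵ × 10.4 × (46487)² = 1.118 × 10⁻⁵ × 10.4 × 2,161,041,169 ≈ 251,268.6 × g
Target RCF = 0.5 × 251,268.6 ≈ 125,634.3 × g
Your rotor: r = 118 mm / 2 = 59 mm = 5.9 cm
125,634.3 = 1.118 × 10⁻⁵ × 5.9 × N²
N² = 125,634.3 / (6.5962 × 10⁻⁵) = 1,904,646,615
N ≈ √1,904,646,615 ≈ 43,642.3

43640 RPM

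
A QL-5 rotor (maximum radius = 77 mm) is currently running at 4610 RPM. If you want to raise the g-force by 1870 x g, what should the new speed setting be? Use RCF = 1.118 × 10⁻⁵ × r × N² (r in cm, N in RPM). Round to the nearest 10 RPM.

6560 RPM

r = 77 mm = 7.7 cm
Current RCF = 1.118 × 10⁻⁵ × 7.7 × (4610)² = 1.118 × 10⁻⁵ × 7.7 × 21,252,100 ≈ 1,829.5 × g
Target RCF = 1,829.5 + 1,870 = 3,699.5 × g
N² = 3,699.5 / (8.6086 × 10⁻⁵) = 42,974,467
N ≈ √42,974,467 ≈ 6,555.5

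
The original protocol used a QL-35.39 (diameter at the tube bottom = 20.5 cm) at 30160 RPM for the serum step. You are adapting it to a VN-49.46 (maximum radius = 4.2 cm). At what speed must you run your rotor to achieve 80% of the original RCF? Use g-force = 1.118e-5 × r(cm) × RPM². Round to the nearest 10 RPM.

Original rotor: r = 20.5 / 2 = 10.25 cm
RCF_original = 1.118 × 10⁻⁵ × 10.25 × (30160)² = 1.118 × 10⁻⁵ × 10.25 × 909,625,600 ≈ 104,238.5 × g
Target RCF = 0.8 × 104,238.5 ≈ 83,390.8 × g
83,390.8 = 1.118 × 10⁻⁵ × 4.2 × N²
N² = 83,390.8 / (4.6956 × 10⁻⁵) = 1,775,934,918
N ≈ √1,775,934,918 ≈ 42,141.8

≈ 42140 RPM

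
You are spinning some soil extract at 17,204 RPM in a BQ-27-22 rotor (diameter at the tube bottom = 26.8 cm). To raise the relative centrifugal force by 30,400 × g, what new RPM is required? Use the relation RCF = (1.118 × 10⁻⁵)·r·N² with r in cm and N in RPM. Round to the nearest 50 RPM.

N₂ ≈ 22350 RPM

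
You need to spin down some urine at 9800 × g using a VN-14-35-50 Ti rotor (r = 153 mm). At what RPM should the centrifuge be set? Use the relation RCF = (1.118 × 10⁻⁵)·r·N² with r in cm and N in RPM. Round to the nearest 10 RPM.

r = 153 mm = 15.3 cm
9,800 = 1.118 × 10⁻⁵ × 15.3 × N²
N² = 9,800 / (17.1054 × 10⁻⁵) = 57,291,849
N ≈ √57,291,849 ≈ 7,569.1

7570 RPM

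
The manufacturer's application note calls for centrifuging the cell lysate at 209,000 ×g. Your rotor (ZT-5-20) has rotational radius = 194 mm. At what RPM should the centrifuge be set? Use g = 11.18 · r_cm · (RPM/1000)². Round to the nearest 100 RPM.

31000 RPM

r = 194 mm = 19.4 cm
RCF = 11.18 × r × (N/1000)²
209,000 = 11.18 × 19.4 × (N/1000)²
(N/1000)² = 209,000 / 216.892 = 963.6132
N = 1000 × √963.6132 ≈ 31,042.1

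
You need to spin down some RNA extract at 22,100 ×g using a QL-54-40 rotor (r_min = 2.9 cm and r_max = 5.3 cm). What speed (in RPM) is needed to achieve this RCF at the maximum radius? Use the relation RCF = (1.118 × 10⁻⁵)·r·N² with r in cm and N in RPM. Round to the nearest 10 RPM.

19310 RPM

Use r_max = 5.3 cm.
22,100 = 1.118 × 10⁻⁵ × 5.3 × N²
N² = 22,100 / (5.9254 × 10⁻⁵) = 372,970,601
N ≈ √372,970,601 ≈ 19,312.4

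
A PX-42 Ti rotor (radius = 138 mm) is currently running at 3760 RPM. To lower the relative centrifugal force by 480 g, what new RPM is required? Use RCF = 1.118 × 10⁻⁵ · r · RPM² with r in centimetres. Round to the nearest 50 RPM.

r = 138 mm = 13.8 cm
Current RCF = 1.118 × 10⁻⁵ × 13.8 × (3760)² = 1.118 × 10⁻⁵ × 13.8 × 14,137,600 ≈ 2,181.2 × g
Target RCF = 2,181.2 − 480 = 1,701.2 × g
N² = 1,701.2 / (15.4284 × 10⁻⁵) = 11,026,419
N ≈ √11,026,419 ≈ 3,320.6

N₂ ≈ 3300 RPM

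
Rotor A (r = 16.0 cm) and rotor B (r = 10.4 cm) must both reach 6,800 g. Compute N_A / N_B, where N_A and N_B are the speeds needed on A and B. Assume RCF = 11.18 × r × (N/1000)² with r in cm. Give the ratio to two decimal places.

0.81

At fixed RCF, N ∝ 1/√r, so N_A/N_B = √(r_B/r_A) = √(10.4/16.0) = √0.650000 = 0.8062.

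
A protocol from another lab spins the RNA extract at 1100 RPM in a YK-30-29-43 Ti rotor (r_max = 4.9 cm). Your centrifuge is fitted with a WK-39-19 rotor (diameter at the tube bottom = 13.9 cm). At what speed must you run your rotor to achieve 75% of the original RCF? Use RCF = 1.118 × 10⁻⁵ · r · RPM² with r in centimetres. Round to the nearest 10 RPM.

800 RPM

RCF_original = 1.118 × 10⁻⁵ × 4.9 × (1100)² = 1.118 × 10⁻⁵ × 4.9 × 1,210,000 ≈ 66.3 × g
Target RCF = 0.75 × 66.3 ≈ 49.7 × g
Your rotor: r = 13.9 / 2 = 6.95 cm
49.7 = 1.118 × 10⁻⁵ × 6.95 × N²
N² = 49.7 / (7.7701 × 10⁻⁵) = 639,631
N ≈ √639,631 ≈ 799.8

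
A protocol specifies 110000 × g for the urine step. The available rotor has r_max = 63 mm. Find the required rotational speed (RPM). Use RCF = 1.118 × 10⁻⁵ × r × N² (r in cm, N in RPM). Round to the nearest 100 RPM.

r = 63 mm = 6.3 cm
RCF = 1.118 × 10⁻⁵ × r × N²
110,000 = 1.118 × 10⁻⁵ × 6.3 × N²
N² = 110,000 / (7.0434 × 10⁻⁵) = 1,561,745,748
N ≈ √1,561,745,748 ≈ 39,518.9

N ≈ 39500 RPM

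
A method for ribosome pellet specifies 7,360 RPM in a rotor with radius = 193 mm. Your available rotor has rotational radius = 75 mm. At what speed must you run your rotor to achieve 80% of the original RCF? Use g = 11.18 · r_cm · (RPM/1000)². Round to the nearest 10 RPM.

Original rotor: r = 193 mm = 19.3 cm
RCF_original = 11.18 × 19.3 × (7.36)² = 11.18 × 19.3 × 54.1696 ≈ 11,688.4 × g
Target RCF = 0.8 × 11,688.4 ≈ 9,350.7 × g
Your rotor: r = 75 mm = 7.5 cm
9,350.7 = 11.18 × 7.5 × (N/1000)²
(N/1000)² = 9,350.7 / 83.85 = 111.517
N = 1000 × √111.517 ≈ 10,560.2

≈ 10560 RPM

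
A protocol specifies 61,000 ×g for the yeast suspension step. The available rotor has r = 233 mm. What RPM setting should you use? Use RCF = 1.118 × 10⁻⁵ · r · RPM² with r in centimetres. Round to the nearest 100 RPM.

r = 233 mm = 23.3 cm
61,000 = 1.118 × 10⁻⁵ × 23.3 × N²
N² = 61,000 / (26.0494 × 10⁻⁵) = 234,170,461
N ≈ √234,170,461 ≈ 15,302.6

N ≈ 15300 RPM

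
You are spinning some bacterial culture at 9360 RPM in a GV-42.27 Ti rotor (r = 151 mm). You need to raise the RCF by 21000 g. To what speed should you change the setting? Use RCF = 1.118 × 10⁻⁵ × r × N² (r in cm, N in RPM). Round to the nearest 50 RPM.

N₂ ≈ 14550 RPM

r = 151 mm = 15.1 cm
Current RCF = 1.118 × 10⁻⁵ × 15.1 × (9360)² = 1.118 × 10⁻⁵ × 15.1 × 87,609,600 ≈ 14,790.1 × g
Target RCF = 14,790.1 + 21,000 = 35,790.1 × g
N² = 35,790.1 / (16.8818 × 10⁻⁵) = 212,004,052
N ≈ √212,004,052 ≈ 14,560.4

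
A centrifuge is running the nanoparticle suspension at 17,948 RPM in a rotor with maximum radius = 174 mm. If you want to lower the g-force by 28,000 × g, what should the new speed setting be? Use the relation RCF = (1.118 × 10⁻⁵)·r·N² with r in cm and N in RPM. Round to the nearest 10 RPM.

r = 174 mm = 17.4 cm
Current RCF = 1.118 × 10⁻⁵ × 17.4 × (17948)² = 1.118 × 10⁻⁵ × 17.4 × 322,130,704 ≈ 62,664.7 × g
Target RCF = 62,664.7 − 28,000 = 34,664.7 × g
N² = 34,664.7 / (19.4532 × 10⁻⁵) = 178,195,361
N ≈ √178,195,361 ≈ 13,349.0

≈ 13350 RPM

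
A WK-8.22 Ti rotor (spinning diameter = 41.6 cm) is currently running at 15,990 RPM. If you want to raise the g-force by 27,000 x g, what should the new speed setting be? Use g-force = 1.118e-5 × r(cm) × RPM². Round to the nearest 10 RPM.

r = 41.6 / 2 = 20.8 cm
Current RCF = 1.118 × 10⁻⁵ × 20.8 × (15990)² = 1.118 × 10⁻⁵ × 20.8 × 255,680,100 ≈ 59,456.9 × g
Target RCF = 59,456.9 + 27,000 = 86,456.9 × g
N² = 86,456.9 / (23.2544 × 10⁻⁵) = 371,787,275
N ≈ √371,787,275 ≈ 19,281.8

19280 RPM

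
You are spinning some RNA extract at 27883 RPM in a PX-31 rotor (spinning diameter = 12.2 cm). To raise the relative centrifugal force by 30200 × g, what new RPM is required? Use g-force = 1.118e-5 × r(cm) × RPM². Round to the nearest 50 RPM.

N₂ ≈ 34950 RPM

r = 12.2 / 2 = 6.1 cm
Current RCF = 1.118 × 10⁻⁵ × 6.1 × (27883)² = 1.118 × 10⁻⁵ × 6.1 × 777,461,689 ≈ 53,021.3 × g
Target RCF = 53,021.3 + 30,200 = 83,221.3 × g
N² = 83,221.3 / (6.8198 × 10⁻⁵) = 1,220,289,451
N ≈ √1,220,289,451 ≈ 34,932.6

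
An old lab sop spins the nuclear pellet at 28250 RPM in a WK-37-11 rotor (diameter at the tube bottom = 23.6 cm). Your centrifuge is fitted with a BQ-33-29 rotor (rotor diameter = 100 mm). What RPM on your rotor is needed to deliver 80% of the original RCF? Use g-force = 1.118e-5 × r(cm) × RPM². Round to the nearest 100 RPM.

Original rotor: r = 23.6 / 2 = 11.8 cm
RCF = 1.118 × 10⁻⁵ × r × N²
RCF_original = 1.118 × 10⁻⁵ × 11.8 × (28250)² = 1.118 × 10⁻⁵ × 11.8 × 798,062,500 ≈ 105,283.6 × g
Target RCF = 0.8 × 105,283.6 ≈ 84,226.9 × g
Your rotor: r = 100 mm / 2 = 50 mm = 5 cm
84,226.9 = 1.118 × 10⁻⁵ × 5 × N²
N² = 84,226.9 / (5.59 × 10⁻⁵) = 1,506,742,397
N ≈ √1,506,742,397 ≈ 38,816.8

≈ 38800 RPM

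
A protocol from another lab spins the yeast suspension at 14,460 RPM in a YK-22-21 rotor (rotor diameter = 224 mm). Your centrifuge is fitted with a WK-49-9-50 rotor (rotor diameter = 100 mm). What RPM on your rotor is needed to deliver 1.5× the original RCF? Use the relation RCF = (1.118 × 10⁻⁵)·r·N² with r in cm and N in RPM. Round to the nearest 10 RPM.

26510 RPM

Original rotor: r = 224 mm / 2 = 112 mm = 11.2 cm
RCF_original = 1.118 × 10⁻⁵ × 11.2 × (14460)² = 1.118 × 10⁻⁵ × 11.2 × 209,091,600 ≈ 26,181.6 × g
Target RCF = 1.5 × 26,181.6 ≈ 39,272.4 × g
Your rotor: r = 100 mm / 2 = 50 mm = 5 cm
39,272.4 = 1.118 × 10⁻⁵ × 5 × N²
N² = 39,272.4 / (5.59 × 10⁻⁵) = 702,547,406
N ≈ √702,547,406 ≈ 26,505.6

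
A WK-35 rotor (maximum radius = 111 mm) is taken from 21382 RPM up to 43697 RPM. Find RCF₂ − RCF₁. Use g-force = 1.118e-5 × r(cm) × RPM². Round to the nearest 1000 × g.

180000 x g

r = 111 mm = 11.1 cm
RCF₁ = 1.118 × 10⁻⁵ × 11.1 × (21382)² = 1.118 × 10⁻⁵ × 11.1 × 457,189,924 ≈ 56,736.4 × g
RCF₂ = 1.118 × 10⁻⁵ × 11.1 × (43697)² = 1.118 × 10⁻⁵ × 11.1 × 1,909,427,809 ≈ 236,956.2 × g
Increase = 236,956.2 − 56,736.4 = 180,219.8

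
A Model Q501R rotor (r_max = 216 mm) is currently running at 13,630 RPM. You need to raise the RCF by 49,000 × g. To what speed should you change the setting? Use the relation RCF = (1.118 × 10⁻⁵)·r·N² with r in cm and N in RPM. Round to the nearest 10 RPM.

19720 RPM

r = 216 mm = 21.6 cm
Current RCF = 1.118 × 10⁻⁵ × 21.6 × (13630)² = 1.118 × 10⁻⁵ × 21.6 × 185,776,900 ≈ 44,862.9 × g
Target RCF = 44,862.9 + 49,000 = 93,862.9 × g
N² = 93,862.9 / (24.1488 × 10⁻⁵) = 388,685,566
N ≈ √388,685,566 ≈ 19,715.1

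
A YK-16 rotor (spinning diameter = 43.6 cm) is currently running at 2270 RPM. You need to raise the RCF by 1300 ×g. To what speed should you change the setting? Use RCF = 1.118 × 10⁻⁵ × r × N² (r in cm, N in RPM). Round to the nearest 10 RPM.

r = 43.6 / 2 = 21.8 cm
Current RCF = 1.118 × 10⁻⁵ × 21.8 × (2270)² = 1.118 × 10⁻⁵ × 21.8 × 5,152,900 ≈ 1,255.9 × g
Target RCF = 1,255.9 + 1,300 = 2,555.9 × g
N² = 2,555.9 / (24.3724 × 10⁻⁵) = 10,486,862
N ≈ √10,486,862 ≈ 3,238.3

3240 RPM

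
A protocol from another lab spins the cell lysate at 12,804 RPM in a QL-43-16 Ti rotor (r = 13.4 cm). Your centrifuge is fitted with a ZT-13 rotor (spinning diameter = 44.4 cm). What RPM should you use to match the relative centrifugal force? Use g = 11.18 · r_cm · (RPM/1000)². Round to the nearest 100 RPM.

RCF = 11.18 × r × (N/1000)²
RCF_original = 11.18 × 13.4 × (12.804)² = 11.18 × 13.4 × 163.942416 ≈ 24,560.5 × g
Your rotor: r = 44.4 / 2 = 22.2 cm
24,560.5 = 11.18 × 22.2 × (N/1000)²
(N/1000)² = 24,560.5 / 248.196 = 98.95607
N = 1000 × √98.95607 ≈ 9,947.7

≈ 9900 RPM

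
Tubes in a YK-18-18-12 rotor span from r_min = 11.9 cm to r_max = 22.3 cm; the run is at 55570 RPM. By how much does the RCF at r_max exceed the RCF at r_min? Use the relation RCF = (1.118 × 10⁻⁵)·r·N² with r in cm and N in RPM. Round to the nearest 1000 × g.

359000 ×g

RCF_max = 1.118 × 10⁻⁵ × 22.3 × (55570)² = 1.118 × 10⁻⁵ × 22.3 × 3,088,024,900 ≈ 769,887.8 × g
RCF_min = 1.118 × 10⁻⁵ × 11.9 × (55570)² = 1.118 × 10⁻⁵ × 11.9 × 3,088,024,900 ≈ 410,837 × g
ΔRCF = 769,887.8 − 410,837 = 359,050.8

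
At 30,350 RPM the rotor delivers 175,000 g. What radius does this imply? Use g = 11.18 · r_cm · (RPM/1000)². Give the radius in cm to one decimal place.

17.0 cm

175000 = 11.18 × r × (30.35)²
r = 175000 / (11.18 × 921.1225) = 175000 / 10298.15 ≈ 16.993 cm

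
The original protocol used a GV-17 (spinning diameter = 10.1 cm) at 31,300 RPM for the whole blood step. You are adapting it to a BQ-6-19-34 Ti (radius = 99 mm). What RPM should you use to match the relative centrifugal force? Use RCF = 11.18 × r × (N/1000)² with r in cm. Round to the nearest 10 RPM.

Original rotor: r = 10.1 / 2 = 5.05 cm
RCF = 11.18 × r × (N/1000)²
RCF_original = 11.18 × 5.05 × (31.3)² = 11.18 × 5.05 × 979.69 ≈ 55,312.3 × g
Your rotor: r = 99 mm = 9.9 cm
55,312.3 = 11.18 × 9.9 × (N/1000)²
(N/1000)² = 55,312.3 / 110.682 = 499.7407
N = 1000 × √499.7407 ≈ 22,354.9

≈ 22350 RPM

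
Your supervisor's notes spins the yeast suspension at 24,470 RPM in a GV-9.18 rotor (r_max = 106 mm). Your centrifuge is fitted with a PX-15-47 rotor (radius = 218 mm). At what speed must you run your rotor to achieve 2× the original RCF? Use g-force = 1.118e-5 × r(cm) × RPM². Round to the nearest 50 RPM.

Original rotor: r = 106 mm = 10.6 cm
RCF = 1.118 × 10⁻⁵ × r × N²
RCF_original = 1.118 × 10⁻⁵ × 10.6 × (24470)² = 1.118 × 10⁻⁵ × 10.6 × 598,780,900 ≈ 70,960.3 × g
Target RCF = 2 × 70,960.3 ≈ 141,920.6 × g
Your rotor: r = 218 mm = 21.8 cm
141,920.6 = 1.118 × 10⁻⁵ × 21.8 × N²
N² = 141,920.6 / (24.3724 × 10⁻⁵) = 582,300,471
N ≈ √582,300,471 ≈ 24,130.9

24150 RPM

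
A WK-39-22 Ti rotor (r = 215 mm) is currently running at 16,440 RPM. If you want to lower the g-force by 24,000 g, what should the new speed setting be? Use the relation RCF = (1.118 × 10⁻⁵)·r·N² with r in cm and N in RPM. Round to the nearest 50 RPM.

N₂ ≈ 13050 RPM

r = 215 mm = 21.5 cm
Current RCF = 1.118 × 10⁻⁵ × 21.5 × (16440)² = 1.118 × 10⁻⁵ × 21.5 × 270,273,600 ≈ 64,965.7 × g
Target RCF = 64,965.7 − 24,000 = 40,965.7 × g
N² = 40,965.7 / (24.037 × 10⁻⁵) = 170,427,674
N ≈ √170,427,674 ≈ 13,054.8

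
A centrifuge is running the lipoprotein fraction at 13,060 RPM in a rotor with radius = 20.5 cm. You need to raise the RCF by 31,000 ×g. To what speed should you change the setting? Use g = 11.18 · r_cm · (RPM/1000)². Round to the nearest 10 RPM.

≈ 17490 RPM

Current RCF = 11.18 × 20.5 × (13.06)² = 11.18 × 20.5 × 170.5636 ≈ 39,091.5 × g
Target RCF = 39,091.5 + 31,000 = 70,091.5 × g
(N/1000)² = 70,091.5 / 229.19 = 305.8227
N = 1000 × √305.8227 ≈ 17,487.8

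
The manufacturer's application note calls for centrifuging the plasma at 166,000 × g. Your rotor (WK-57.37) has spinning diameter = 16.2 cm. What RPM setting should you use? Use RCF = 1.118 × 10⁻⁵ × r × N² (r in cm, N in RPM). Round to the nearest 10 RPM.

r = 16.2 / 2 = 8.1 cm
RCF = 1.118 × 10⁻⁵ × r × N²
166,000 = 1.118 × 10⁻⁵ × 8.1 × N²
N² = 166,000 / (9.0558 × 10⁻⁵) = 1,833,079,352
N ≈ √1,833,079,352 ≈ 42,814.5

≈ 42810 RPM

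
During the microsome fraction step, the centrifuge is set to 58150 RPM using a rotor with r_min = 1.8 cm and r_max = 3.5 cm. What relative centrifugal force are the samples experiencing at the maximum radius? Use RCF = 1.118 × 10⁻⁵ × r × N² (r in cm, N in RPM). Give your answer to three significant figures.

Use r_max = 3.5 cm.
RCF = 1.118 × 10⁻⁵ × r × N²
RCF = 1.118 × 10⁻⁵ × 3.5 × (58150)² = 1.118 × 10⁻⁵ × 3.5 × 3,381,422,500 ≈ 132,315.1 × g

RCF ≈ 132000 × g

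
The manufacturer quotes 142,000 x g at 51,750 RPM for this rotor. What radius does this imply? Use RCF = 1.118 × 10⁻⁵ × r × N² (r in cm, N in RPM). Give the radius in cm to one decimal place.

RCF = 1.118 × 10⁻⁵ × r × N²
142000 = 1.118 × 10⁻⁵ × r × (51750)²
r = 142000 / (1.118 × 10⁻⁵ × 2,678,062,500) = 142000 / 29940.74 ≈ 4.743 cm

r ≈ 4.7 cm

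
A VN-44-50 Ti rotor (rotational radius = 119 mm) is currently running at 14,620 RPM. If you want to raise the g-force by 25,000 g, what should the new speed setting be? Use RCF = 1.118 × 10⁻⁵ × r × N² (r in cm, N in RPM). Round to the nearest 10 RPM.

20040 RPM

r = 119 mm = 11.9 cm
Current RCF = 1.118 × 10⁻⁵ × 11.9 × (14620)² = 1.118 × 10⁻⁵ × 11.9 × 213,744,400 ≈ 28,437 × g
Target RCF = 28,437 + 25,000 = 53,437 × g
N² = 53,437 / (13.3042 × 10⁻⁵) = 401,655,116
N ≈ √401,655,116 ≈ 20,041.3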